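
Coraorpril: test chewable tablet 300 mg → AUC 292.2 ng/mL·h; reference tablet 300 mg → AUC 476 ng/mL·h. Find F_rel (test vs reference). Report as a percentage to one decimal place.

F_rel = 61.4%

F_rel = (AUC_test/D_test) / (AUC_ref/D_ref)
      = (292.2/300) / (476/300)
      = 0.974 / 1.58667 = 0.6139 = 61.39%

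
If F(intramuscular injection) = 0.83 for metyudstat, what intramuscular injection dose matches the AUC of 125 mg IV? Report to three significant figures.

For equal systemic exposure: F × D_ev = D_iv
D_ev = D_iv / F = 125 / 0.83 = 150.602 mg

D_intramuscular = 151 mg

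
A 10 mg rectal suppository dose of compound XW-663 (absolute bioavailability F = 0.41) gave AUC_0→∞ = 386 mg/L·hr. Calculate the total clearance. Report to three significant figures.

CL = 0.0106 L/hr

CL = F × Dose / AUC_0→∞
   = 0.41 × 10 / 386 = 0.0106218 L/hr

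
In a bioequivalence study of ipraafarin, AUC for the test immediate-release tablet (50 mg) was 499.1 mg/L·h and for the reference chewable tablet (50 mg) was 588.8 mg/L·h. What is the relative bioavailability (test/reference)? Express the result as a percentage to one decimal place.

F_rel = (AUC_test/D_test) / (AUC_ref/D_ref)
      = (499.1/50) / (588.8/50)
      = 9.982 / 11.776 = 0.8477 = 84.77%

F_rel = 84.8%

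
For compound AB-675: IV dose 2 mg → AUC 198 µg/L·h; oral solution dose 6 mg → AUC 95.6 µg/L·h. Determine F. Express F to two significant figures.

F = 0.16

F = (AUC_ev / D_ev) / (AUC_iv / D_iv)
  = (95.6/6) / (198/2)
  = 15.9333 / 99 = 0.1609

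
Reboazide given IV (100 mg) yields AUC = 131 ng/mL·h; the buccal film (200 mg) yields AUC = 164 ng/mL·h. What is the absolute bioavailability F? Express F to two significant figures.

F = (AUC_ev / D_ev) / (AUC_iv / D_iv)
  = (164/200) / (131/100)
  = 0.82 / 1.31 = 0.6260

F = 0.63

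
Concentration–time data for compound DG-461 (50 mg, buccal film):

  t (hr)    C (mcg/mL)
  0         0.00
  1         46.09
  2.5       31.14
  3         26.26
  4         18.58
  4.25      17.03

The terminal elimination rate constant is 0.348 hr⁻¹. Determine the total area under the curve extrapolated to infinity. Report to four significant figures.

Trapezoidal AUC_0→4.25:
  [0→1]: (0.00+46.09)/2 × 1 = 23.045
  [1→2.5]: (46.09+31.14)/2 × 1.5 = 57.9225
  [2.5→3]: (31.14+26.26)/2 × 0.5 = 14.35
  [3→4]: (26.26+18.58)/2 × 1 = 22.42
  [4→4.25]: (18.58+17.03)/2 × 0.25 = 4.45125
  Sum = 122.18875 mcg/mL·hr
Extrapolated tail: C_last / k_e = 17.03 / 0.348 = 48.937
AUC_0→∞ = 122.18875 + 48.937 = 171.12575 mcg/mL·hr

AUC = 171.1 mcg/mL·hr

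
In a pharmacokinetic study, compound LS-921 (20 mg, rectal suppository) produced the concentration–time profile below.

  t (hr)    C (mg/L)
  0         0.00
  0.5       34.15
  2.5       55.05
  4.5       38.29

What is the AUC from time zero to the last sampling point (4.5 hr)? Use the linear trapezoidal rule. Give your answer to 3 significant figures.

AUC = 191 mg/L·hr

Trapezoidal AUC_0→4.5:
  [0→0.5]: (0.00+34.15)/2 × 0.5 = 8.5375
  [0.5→2.5]: (34.15+55.05)/2 × 2 = 89.2
  [2.5→4.5]: (55.05+38.29)/2 × 2 = 93.34
  Sum = 191.0775 mg/L·hr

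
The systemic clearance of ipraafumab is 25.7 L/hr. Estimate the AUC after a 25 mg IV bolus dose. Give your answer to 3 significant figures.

AUC_0→∞ = Dose_iv / CL
        = 25 / 25.7 = 0.972763 mg/L·hr

AUC = 0.973 mg/L·hr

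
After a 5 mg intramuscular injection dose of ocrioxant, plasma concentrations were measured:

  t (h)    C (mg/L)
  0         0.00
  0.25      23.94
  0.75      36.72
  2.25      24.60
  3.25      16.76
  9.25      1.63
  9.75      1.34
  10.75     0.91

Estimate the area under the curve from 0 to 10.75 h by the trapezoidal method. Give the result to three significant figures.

AUC = 142 mg/L·h

Trapezoidal AUC_0→10.75:
  [0→0.25]: (0.00+23.94)/2 × 0.25 = 2.9925
  [0.25→0.75]: (23.94+36.72)/2 × 0.5 = 15.165
  [0.75→2.25]: (36.72+24.60)/2 × 1.5 = 45.99
  [2.25→3.25]: (24.60+16.76)/2 × 1 = 20.68
  [3.25→9.25]: (16.76+1.63)/2 × 6 = 55.17
  [9.25→9.75]: (1.63+1.34)/2 × 0.5 = 0.7425
  [9.75→10.75]: (1.34+0.91)/2 × 1 = 1.125
  Sum = 141.865 mg/L·h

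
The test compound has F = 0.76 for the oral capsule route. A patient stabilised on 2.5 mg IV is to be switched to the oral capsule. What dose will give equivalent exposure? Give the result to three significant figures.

For equal systemic exposure: F × D_ev = D_iv
D_ev = D_iv / F = 2.5 / 0.76 = 3.28947 mg

D_oral = 3.29 mg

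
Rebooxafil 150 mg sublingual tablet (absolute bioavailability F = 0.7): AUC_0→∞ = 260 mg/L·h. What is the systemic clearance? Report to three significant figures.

CL = F × Dose / AUC_0→∞
   = 0.7 × 150 / 260 = 0.403846 L/h

CL = 0.404 L/h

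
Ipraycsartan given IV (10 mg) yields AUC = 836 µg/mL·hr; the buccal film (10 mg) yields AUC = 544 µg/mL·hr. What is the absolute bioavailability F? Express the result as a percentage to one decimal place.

F = (AUC_ev / D_ev) / (AUC_iv / D_iv)
  = (544/10) / (836/10)
  = 54.4 / 83.6 = 0.6507
  = 65.07%

F = 65.1%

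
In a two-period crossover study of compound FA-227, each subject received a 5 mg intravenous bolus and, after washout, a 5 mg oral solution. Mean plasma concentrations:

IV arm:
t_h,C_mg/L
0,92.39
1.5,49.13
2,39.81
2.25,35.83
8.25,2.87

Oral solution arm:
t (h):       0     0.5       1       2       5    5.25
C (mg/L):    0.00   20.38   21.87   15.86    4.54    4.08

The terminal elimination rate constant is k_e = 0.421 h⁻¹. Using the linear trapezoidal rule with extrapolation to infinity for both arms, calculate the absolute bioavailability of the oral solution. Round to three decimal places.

F = 0.291

Trapezoidal AUC_0→8.25 (IV):
  [0→1.5]: (92.39+49.13)/2 × 1.5 = 106.14
  [1.5→2]: (49.13+39.81)/2 × 0.5 = 22.235
  [2→2.25]: (39.81+35.83)/2 × 0.25 = 9.455
  [2.25→8.25]: (35.83+2.87)/2 × 6 = 116.1
  Sum = 253.93 mg/L·h
IV tail: 2.87/0.421 = 6.817; AUC_iv,0→∞ = 253.93 + 6.817 = 260.747 mg/L·h
Trapezoidal AUC_0→5.25 (oral solution):
  [0→0.5]: (0.00+20.38)/2 × 0.5 = 5.095
  [0.5→1]: (20.38+21.87)/2 × 0.5 = 10.5625
  [1→2]: (21.87+15.86)/2 × 1 = 18.865
  [2→5]: (15.86+4.54)/2 × 3 = 30.6
  [5→5.25]: (4.54+4.08)/2 × 0.25 = 1.0775
  Sum = 66.2 mg/L·h
oral solution tail: 4.08/0.421 = 9.691; AUC_ev,0→∞ = 66.2 + 9.691 = 75.891 mg/L·h
F = (AUC_ev/D_ev)/(AUC_iv/D_iv) = (75.891/5)/(260.747/5) = 15.1782/52.1494 = 0.2911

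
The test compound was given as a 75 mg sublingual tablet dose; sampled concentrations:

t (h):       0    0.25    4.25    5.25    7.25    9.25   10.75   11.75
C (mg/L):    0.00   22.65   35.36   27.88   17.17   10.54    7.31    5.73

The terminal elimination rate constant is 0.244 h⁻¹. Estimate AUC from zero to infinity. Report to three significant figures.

Trapezoidal AUC_0→11.75:
  [0→0.25]: (0.00+22.65)/2 × 0.25 = 2.83125
  [0.25→4.25]: (22.65+35.36)/2 × 4 = 116.02
  [4.25→5.25]: (35.36+27.88)/2 × 1 = 31.62
  [5.25→7.25]: (27.88+17.17)/2 × 2 = 45.05
  [7.25→9.25]: (17.17+10.54)/2 × 2 = 27.71
  [9.25→10.75]: (10.54+7.31)/2 × 1.5 = 13.3875
  [10.75→11.75]: (7.31+5.73)/2 × 1 = 6.52
  Sum = 243.13875 mg/L·h
Extrapolated tail: C_last / k_e = 5.73 / 0.244 = 23.484
AUC_0→∞ = 243.13875 + 23.484 = 266.62275 mg/L·h

AUC = 267 mg/L·h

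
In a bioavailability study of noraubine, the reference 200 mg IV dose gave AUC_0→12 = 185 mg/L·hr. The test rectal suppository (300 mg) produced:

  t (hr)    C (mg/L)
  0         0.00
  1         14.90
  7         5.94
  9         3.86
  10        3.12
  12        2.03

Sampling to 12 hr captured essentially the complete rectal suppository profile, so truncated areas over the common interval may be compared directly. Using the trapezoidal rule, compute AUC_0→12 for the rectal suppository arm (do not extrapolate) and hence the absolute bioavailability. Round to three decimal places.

Trapezoidal AUC_0→12 (rectal suppository):
  [0→1]: (0.00+14.90)/2 × 1 = 7.45
  [1→7]: (14.90+5.94)/2 × 6 = 62.52
  [7→9]: (5.94+3.86)/2 × 2 = 9.8
  [9→10]: (3.86+3.12)/2 × 1 = 3.49
  [10→12]: (3.12+2.03)/2 × 2 = 5.15
  Sum = 88.41 mg/L·hr
F = (AUC_ev/D_ev)/(AUC_iv/D_iv) = (88.41/300)/(185/200) = 0.2947/0.925 = 0.3186

F = 0.319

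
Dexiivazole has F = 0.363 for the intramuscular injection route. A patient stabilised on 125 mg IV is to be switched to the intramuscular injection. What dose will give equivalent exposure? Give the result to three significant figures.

For equal systemic exposure: F × D_ev = D_iv
D_ev = D_iv / F = 125 / 0.363 = 344.353 mg

D_intramuscular = 344 mg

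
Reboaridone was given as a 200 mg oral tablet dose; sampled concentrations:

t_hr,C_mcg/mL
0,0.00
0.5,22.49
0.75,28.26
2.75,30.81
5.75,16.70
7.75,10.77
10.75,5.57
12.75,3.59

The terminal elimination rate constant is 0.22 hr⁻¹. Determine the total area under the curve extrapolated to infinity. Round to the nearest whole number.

Trapezoidal AUC_0→12.75:
  [0→0.5]: (0.00+22.49)/2 × 0.5 = 5.6225
  [0.5→0.75]: (22.49+28.26)/2 × 0.25 = 6.34375
  [0.75→2.75]: (28.26+30.81)/2 × 2 = 59.07
  [2.75→5.75]: (30.81+16.70)/2 × 3 = 71.265
  [5.75→7.75]: (16.70+10.77)/2 × 2 = 27.47
  [7.75→10.75]: (10.77+5.57)/2 × 3 = 24.51
  [10.75→12.75]: (5.57+3.59)/2 × 2 = 9.16
  Sum = 203.44125 mcg/mL·hr
Extrapolated tail: C_last / k_e = 3.59 / 0.22 = 16.318
AUC_0→∞ = 203.44125 + 16.318 = 219.75925 mcg/mL·hr

AUC = 220 mcg/mL·hr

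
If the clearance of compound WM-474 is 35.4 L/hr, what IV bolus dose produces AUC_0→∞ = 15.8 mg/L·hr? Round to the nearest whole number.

Dose_iv = CL × AUC_0→∞
     = 35.4 × 15.8 = 559.32 mg

Dose = 559 mg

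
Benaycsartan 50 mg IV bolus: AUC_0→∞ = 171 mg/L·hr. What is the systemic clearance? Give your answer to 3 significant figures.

CL = 0.292 L/hr

CL = Dose_iv / AUC_0→∞
   = 50 / 171 = 0.292398 L/hr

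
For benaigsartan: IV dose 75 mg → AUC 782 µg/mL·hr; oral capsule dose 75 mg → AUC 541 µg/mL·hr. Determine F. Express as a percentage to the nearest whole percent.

F = 69%

F = (AUC_ev / D_ev) / (AUC_iv / D_iv)
  = (541/75) / (782/75)
  = 7.21333 / 10.4267 = 0.6918
  = 69.18%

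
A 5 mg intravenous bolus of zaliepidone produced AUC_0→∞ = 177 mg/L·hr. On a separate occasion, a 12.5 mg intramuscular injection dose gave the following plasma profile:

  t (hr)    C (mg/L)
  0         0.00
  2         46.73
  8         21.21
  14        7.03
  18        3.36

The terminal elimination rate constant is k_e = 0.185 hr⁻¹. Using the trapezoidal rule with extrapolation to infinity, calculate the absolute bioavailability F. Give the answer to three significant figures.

Trapezoidal AUC_0→18 (intramuscular injection):
  [0→2]: (0.00+46.73)/2 × 2 = 46.73
  [2→8]: (46.73+21.21)/2 × 6 = 203.82
  [8→14]: (21.21+7.03)/2 × 6 = 84.72
  [14→18]: (7.03+3.36)/2 × 4 = 20.78
  Sum = 356.05 mg/L·hr
Tail: C_last/k_e = 3.36/0.185 = 18.162
AUC_0→∞ (intramuscular injection) = 356.05 + 18.162 = 374.212 mg/L·hr
F = (AUC_ev/D_ev)/(AUC_iv/D_iv) = (374.212/12.5)/(177/5) = 29.93696/35.4 = 0.8457

F = 0.846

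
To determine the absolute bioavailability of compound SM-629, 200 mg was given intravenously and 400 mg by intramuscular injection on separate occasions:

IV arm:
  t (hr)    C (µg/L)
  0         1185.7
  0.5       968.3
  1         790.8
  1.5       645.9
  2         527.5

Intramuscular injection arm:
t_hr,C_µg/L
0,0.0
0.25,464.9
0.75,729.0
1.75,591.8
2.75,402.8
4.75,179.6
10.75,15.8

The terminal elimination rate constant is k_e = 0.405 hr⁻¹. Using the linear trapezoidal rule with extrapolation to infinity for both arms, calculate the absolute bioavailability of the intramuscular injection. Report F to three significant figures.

Trapezoidal AUC_0→2 (IV):
  [0→0.5]: (1185.7+968.3)/2 × 0.5 = 538.5
  [0.5→1]: (968.3+790.8)/2 × 0.5 = 439.775
  [1→1.5]: (790.8+645.9)/2 × 0.5 = 359.175
  [1.5→2]: (645.9+527.5)/2 × 0.5 = 293.35
  Sum = 1630.8 µg/L·hr
IV tail: 527.5/0.405 = 1302.469; AUC_iv,0→∞ = 1630.8 + 1302.469 = 2933.269 µg/L·hr
Trapezoidal AUC_0→10.75 (intramuscular injection):
  [0→0.25]: (0.0+464.9)/2 × 0.25 = 58.1125
  [0.25→0.75]: (464.9+729.0)/2 × 0.5 = 298.475
  [0.75→1.75]: (729.0+591.8)/2 × 1 = 660.4
  [1.75→2.75]: (591.8+402.8)/2 × 1 = 497.3
  [2.75→4.75]: (402.8+179.6)/2 × 2 = 582.4
  [4.75→10.75]: (179.6+15.8)/2 × 6 = 586.2
  Sum = 2682.8875 µg/L·hr
intramuscular injection tail: 15.8/0.405 = 39.012; AUC_ev,0→∞ = 2682.8875 + 39.012 = 2721.8995 µg/L·hr
F = (AUC_ev/D_ev)/(AUC_iv/D_iv) = (2721.8995/400)/(2933.269/200) = 6.80475/14.666345 = 0.4640

F = 0.464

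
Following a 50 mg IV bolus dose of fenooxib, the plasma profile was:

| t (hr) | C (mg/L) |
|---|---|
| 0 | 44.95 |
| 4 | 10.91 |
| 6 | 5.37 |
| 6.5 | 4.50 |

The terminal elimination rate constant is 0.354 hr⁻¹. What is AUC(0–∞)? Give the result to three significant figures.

AUC = 143 mg/L·hr

Trapezoidal AUC_0→6.5:
  [0→4]: (44.95+10.91)/2 × 4 = 111.72
  [4→6]: (10.91+5.37)/2 × 2 = 16.28
  [6→6.5]: (5.37+4.50)/2 × 0.5 = 2.4675
  Sum = 130.4675 mg/L·hr
Extrapolated tail: C_last / k_e = 4.50 / 0.354 = 12.712
AUC_0→∞ = 130.4675 + 12.712 = 143.1795 mg/L·hr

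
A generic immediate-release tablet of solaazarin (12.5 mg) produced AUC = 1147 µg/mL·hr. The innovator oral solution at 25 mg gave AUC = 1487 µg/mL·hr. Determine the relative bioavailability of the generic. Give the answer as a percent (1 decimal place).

F_rel = 154.3%

F_rel = (AUC_test/D_test) / (AUC_ref/D_ref)
      = (1147/12.5) / (1487/25)
      = 91.76 / 59.48 = 1.5427 = 154.27%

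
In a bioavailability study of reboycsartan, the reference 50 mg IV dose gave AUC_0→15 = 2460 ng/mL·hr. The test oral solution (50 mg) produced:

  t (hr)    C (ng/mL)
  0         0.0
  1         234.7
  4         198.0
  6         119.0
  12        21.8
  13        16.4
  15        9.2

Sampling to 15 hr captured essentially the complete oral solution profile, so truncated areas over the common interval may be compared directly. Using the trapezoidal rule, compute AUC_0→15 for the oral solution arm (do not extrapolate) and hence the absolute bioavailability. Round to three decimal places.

F = 0.630

Trapezoidal AUC_0→15 (oral solution):
  [0→1]: (0.0+234.7)/2 × 1 = 117.35
  [1→4]: (234.7+198.0)/2 × 3 = 649.05
  [4→6]: (198.0+119.0)/2 × 2 = 317.0
  [6→12]: (119.0+21.8)/2 × 6 = 422.4
  [12→13]: (21.8+16.4)/2 × 1 = 19.1
  [13→15]: (16.4+9.2)/2 × 2 = 25.6
  Sum = 1550.5 ng/mL·hr
F = (AUC_ev/D_ev)/(AUC_iv/D_iv) = (1550.5/50)/(2460/50) = 31.01/49.2 = 0.6303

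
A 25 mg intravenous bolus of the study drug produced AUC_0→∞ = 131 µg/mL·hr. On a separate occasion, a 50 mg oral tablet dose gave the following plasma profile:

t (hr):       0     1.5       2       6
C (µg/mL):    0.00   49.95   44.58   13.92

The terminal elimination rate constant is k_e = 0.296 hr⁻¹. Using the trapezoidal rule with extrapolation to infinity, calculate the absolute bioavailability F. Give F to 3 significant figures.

Trapezoidal AUC_0→6 (oral tablet):
  [0→1.5]: (0.00+49.95)/2 × 1.5 = 37.4625
  [1.5→2]: (49.95+44.58)/2 × 0.5 = 23.6325
  [2→6]: (44.58+13.92)/2 × 4 = 117.0
  Sum = 178.095 µg/mL·hr
Tail: C_last/k_e = 13.92/0.296 = 47.027
AUC_0→∞ (oral tablet) = 178.095 + 47.027 = 225.122 µg/mL·hr
F = (AUC_ev/D_ev)/(AUC_iv/D_iv) = (225.122/50)/(131/25) = 4.50244/5.24 = 0.8592

F = 0.859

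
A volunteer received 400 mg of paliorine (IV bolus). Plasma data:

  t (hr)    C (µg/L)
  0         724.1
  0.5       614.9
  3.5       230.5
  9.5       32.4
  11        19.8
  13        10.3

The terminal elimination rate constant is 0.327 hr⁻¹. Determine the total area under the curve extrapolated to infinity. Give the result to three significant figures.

AUC = 2490 µg/L·hr

Trapezoidal AUC_0→13:
  [0→0.5]: (724.1+614.9)/2 × 0.5 = 334.75
  [0.5→3.5]: (614.9+230.5)/2 × 3 = 1268.1
  [3.5→9.5]: (230.5+32.4)/2 × 6 = 788.7
  [9.5→11]: (32.4+19.8)/2 × 1.5 = 39.15
  [11→13]: (19.8+10.3)/2 × 2 = 30.1
  Sum = 2460.8 µg/L·hr
Extrapolated tail: C_last / k_e = 10.3 / 0.327 = 31.498
AUC_0→∞ = 2460.8 + 31.498 = 2492.298 µg/L·hr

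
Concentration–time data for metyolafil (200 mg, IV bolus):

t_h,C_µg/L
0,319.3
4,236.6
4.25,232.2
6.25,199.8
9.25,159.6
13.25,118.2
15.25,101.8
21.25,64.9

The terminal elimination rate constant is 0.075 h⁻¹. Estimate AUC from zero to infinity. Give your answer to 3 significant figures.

AUC = 4280 µg/L·h

Trapezoidal AUC_0→21.25:
  [0→4]: (319.3+236.6)/2 × 4 = 1111.8
  [4→4.25]: (236.6+232.2)/2 × 0.25 = 58.6
  [4.25→6.25]: (232.2+199.8)/2 × 2 = 432.0
  [6.25→9.25]: (199.8+159.6)/2 × 3 = 539.1
  [9.25→13.25]: (159.6+118.2)/2 × 4 = 555.6
  [13.25→15.25]: (118.2+101.8)/2 × 2 = 220.0
  [15.25→21.25]: (101.8+64.9)/2 × 6 = 500.1
  Sum = 3417.2 µg/L·h
Extrapolated tail: C_last / k_e = 64.9 / 0.075 = 865.333
AUC_0→∞ = 3417.2 + 865.333 = 4282.533 µg/L·h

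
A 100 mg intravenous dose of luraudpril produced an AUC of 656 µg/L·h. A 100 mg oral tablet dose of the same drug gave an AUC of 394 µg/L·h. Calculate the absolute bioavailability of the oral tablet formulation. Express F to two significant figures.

F = 0.60

F = (AUC_ev / D_ev) / (AUC_iv / D_iv)
  = (394/100) / (656/100)
  = 3.94 / 6.56 = 0.6006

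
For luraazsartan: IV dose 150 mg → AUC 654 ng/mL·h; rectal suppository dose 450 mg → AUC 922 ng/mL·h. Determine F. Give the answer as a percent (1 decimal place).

F = (AUC_ev / D_ev) / (AUC_iv / D_iv)
  = (922/450) / (654/150)
  = 2.04889 / 4.36 = 0.4699
  = 46.99%

F = 47.0%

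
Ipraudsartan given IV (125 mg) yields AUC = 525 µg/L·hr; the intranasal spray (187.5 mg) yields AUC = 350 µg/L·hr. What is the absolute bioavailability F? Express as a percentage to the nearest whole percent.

F = 44%

F = (AUC_ev / D_ev) / (AUC_iv / D_iv)
  = (350/187.5) / (525/125)
  = 1.86667 / 4.2 = 0.4444
  = 44.44%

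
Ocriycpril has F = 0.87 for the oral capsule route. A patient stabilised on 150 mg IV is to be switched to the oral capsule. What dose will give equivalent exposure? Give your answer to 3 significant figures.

D_oral = 172 mg

For equal systemic exposure: F × D_ev = D_iv
D_ev = D_iv / F = 150 / 0.87 = 172.414 mg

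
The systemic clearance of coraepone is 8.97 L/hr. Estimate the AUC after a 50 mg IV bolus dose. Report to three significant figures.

AUC = 5.57 mg/L·hr

AUC_0→∞ = Dose_iv / CL
        = 50 / 8.97 = 5.57414 mg/L·hr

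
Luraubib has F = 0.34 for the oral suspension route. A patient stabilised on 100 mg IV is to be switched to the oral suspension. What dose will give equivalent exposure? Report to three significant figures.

D_oral = 294 mg

For equal systemic exposure: F × D_ev = D_iv
D_ev = D_iv / F = 100 / 0.34 = 294.118 mg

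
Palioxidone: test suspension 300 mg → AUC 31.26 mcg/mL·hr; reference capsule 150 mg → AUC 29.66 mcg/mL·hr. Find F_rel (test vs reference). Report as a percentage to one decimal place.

F_rel = (AUC_test/D_test) / (AUC_ref/D_ref)
      = (31.26/300) / (29.66/150)
      = 0.1042 / 0.197733 = 0.5270 = 52.70%

F_rel = 52.7%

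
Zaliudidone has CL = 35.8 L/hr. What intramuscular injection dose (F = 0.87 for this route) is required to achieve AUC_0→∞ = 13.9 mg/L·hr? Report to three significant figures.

Dose = CL × AUC_0→∞ / F
     = 35.8 × 13.9 / 0.87 = 571.977 mg

Dose = 572 mg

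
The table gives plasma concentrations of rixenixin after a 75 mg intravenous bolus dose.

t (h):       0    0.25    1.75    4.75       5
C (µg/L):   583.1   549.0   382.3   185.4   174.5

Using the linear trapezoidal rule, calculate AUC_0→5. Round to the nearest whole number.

Trapezoidal AUC_0→5:
  [0→0.25]: (583.1+549.0)/2 × 0.25 = 141.5125
  [0.25→1.75]: (549.0+382.3)/2 × 1.5 = 698.475
  [1.75→4.75]: (382.3+185.4)/2 × 3 = 851.55
  [4.75→5]: (185.4+174.5)/2 × 0.25 = 44.9875
  Sum = 1736.525 µg/L·h

AUC = 1737 µg/L·h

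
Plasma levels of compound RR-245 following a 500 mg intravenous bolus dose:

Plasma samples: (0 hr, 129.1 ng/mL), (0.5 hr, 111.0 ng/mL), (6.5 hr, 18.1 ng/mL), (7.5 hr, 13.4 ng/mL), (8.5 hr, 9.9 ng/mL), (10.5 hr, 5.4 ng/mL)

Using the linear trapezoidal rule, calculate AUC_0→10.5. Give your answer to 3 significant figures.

Trapezoidal AUC_0→10.5:
  [0→0.5]: (129.1+111.0)/2 × 0.5 = 60.025
  [0.5→6.5]: (111.0+18.1)/2 × 6 = 387.3
  [6.5→7.5]: (18.1+13.4)/2 × 1 = 15.75
  [7.5→8.5]: (13.4+9.9)/2 × 1 = 11.65
  [8.5→10.5]: (9.9+5.4)/2 × 2 = 15.3
  Sum = 490.025 ng/mL·hr

AUC = 490 ng/mL·hr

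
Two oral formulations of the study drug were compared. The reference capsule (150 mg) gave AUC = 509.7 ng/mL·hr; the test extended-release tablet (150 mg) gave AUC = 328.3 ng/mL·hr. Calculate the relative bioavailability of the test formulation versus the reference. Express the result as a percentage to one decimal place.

F_rel = 64.4%

F_rel = (AUC_test/D_test) / (AUC_ref/D_ref)
      = (328.3/150) / (509.7/150)
      = 2.18867 / 3.398 = 0.6441 = 64.41%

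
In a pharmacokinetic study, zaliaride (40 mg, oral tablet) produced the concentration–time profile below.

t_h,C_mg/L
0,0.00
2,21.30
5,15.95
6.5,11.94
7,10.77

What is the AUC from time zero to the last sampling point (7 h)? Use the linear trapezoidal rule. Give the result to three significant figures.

AUC = 104 mg/L·h

Trapezoidal AUC_0→7:
  [0→2]: (0.00+21.30)/2 × 2 = 21.3
  [2→5]: (21.30+15.95)/2 × 3 = 55.875
  [5→6.5]: (15.95+11.94)/2 × 1.5 = 20.9175
  [6.5→7]: (11.94+10.77)/2 × 0.5 = 5.6775
  Sum = 103.77 mg/L·h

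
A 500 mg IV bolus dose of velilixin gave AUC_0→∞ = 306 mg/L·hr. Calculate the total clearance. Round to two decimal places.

CL = 1.63 L/hr

CL = Dose_iv / AUC_0→∞
   = 500 / 306 = 1.63399 L/hr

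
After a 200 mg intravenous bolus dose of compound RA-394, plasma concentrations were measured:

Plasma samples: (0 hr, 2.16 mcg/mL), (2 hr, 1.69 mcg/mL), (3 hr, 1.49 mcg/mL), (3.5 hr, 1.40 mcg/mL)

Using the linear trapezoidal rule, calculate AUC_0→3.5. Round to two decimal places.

Trapezoidal AUC_0→3.5:
  [0→2]: (2.16+1.69)/2 × 2 = 3.85
  [2→3]: (1.69+1.49)/2 × 1 = 1.59
  [3→3.5]: (1.49+1.40)/2 × 0.5 = 0.7225
  Sum = 6.1625 mcg/mL·hr

AUC = 6.16 mcg/mL·hr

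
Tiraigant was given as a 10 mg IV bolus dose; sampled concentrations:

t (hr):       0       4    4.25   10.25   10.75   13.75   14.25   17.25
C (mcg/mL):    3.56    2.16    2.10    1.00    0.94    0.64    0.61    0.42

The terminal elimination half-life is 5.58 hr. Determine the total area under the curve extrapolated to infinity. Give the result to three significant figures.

AUC = 29.4 mcg/mL·hr

Trapezoidal AUC_0→17.25:
  [0→4]: (3.56+2.16)/2 × 4 = 11.44
  [4→4.25]: (2.16+2.10)/2 × 0.25 = 0.5325
  [4.25→10.25]: (2.10+1.00)/2 × 6 = 9.3
  [10.25→10.75]: (1.00+0.94)/2 × 0.5 = 0.485
  [10.75→13.75]: (0.94+0.64)/2 × 3 = 2.37
  [13.75→14.25]: (0.64+0.61)/2 × 0.5 = 0.3125
  [14.25→17.25]: (0.61+0.42)/2 × 3 = 1.545
  Sum = 25.985 mcg/mL·hr
k_e = ln2 / t½ = 0.693147 / 5.58 = 0.1242 hr^-1
Extrapolated tail: C_last / k_e = 0.42 / 0.1242 = 3.382
AUC_0→∞ = 25.985 + 3.382 = 29.367 mcg/mL·hr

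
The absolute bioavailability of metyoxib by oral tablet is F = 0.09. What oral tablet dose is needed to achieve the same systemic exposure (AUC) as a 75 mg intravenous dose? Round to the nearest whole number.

For equal systemic exposure: F × D_ev = D_iv
D_ev = D_iv / F = 75 / 0.09 = 833.333 mg

D_oral = 833 mg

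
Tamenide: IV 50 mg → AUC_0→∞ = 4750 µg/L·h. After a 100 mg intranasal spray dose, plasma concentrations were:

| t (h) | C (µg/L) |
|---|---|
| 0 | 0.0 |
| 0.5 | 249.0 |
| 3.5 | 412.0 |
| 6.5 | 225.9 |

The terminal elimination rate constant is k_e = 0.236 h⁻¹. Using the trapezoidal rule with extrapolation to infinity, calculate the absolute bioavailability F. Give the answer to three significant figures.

Trapezoidal AUC_0→6.5 (intranasal spray):
  [0→0.5]: (0.0+249.0)/2 × 0.5 = 62.25
  [0.5→3.5]: (249.0+412.0)/2 × 3 = 991.5
  [3.5→6.5]: (412.0+225.9)/2 × 3 = 956.85
  Sum = 2010.6 µg/L·h
Tail: C_last/k_e = 225.9/0.236 = 957.203
AUC_0→∞ (intranasal spray) = 2010.6 + 957.203 = 2967.803 µg/L·h
F = (AUC_ev/D_ev)/(AUC_iv/D_iv) = (2967.803/100)/(4750/50) = 29.67803/95 = 0.3124

F = 0.312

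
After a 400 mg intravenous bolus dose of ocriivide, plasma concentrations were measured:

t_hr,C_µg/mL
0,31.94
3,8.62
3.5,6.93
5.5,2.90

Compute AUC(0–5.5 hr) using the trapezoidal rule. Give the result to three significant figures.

Trapezoidal AUC_0→5.5:
  [0→3]: (31.94+8.62)/2 × 3 = 60.84
  [3→3.5]: (8.62+6.93)/2 × 0.5 = 3.8875
  [3.5→5.5]: (6.93+2.90)/2 × 2 = 9.83
  Sum = 74.5575 µg/mL·hr

AUC = 74.6 µg/mL·hr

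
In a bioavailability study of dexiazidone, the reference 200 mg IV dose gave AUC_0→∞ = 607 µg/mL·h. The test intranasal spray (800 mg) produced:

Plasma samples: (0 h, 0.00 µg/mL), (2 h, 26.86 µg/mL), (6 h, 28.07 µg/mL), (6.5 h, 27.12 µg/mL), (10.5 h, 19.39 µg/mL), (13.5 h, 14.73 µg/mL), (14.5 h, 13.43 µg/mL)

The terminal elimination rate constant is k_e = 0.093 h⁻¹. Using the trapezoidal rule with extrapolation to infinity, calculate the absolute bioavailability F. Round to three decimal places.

F = 0.187

Trapezoidal AUC_0→14.5 (intranasal spray):
  [0→2]: (0.00+26.86)/2 × 2 = 26.86
  [2→6]: (26.86+28.07)/2 × 4 = 109.86
  [6→6.5]: (28.07+27.12)/2 × 0.5 = 13.7975
  [6.5→10.5]: (27.12+19.39)/2 × 4 = 93.02
  [10.5→13.5]: (19.39+14.73)/2 × 3 = 51.18
  [13.5→14.5]: (14.73+13.43)/2 × 1 = 14.08
  Sum = 308.7975 µg/mL·h
Tail: C_last/k_e = 13.43/0.093 = 144.409
AUC_0→∞ (intranasal spray) = 308.7975 + 144.409 = 453.2065 µg/mL·h
F = (AUC_ev/D_ev)/(AUC_iv/D_iv) = (453.2065/800)/(607/200) = 0.566508/3.035 = 0.1867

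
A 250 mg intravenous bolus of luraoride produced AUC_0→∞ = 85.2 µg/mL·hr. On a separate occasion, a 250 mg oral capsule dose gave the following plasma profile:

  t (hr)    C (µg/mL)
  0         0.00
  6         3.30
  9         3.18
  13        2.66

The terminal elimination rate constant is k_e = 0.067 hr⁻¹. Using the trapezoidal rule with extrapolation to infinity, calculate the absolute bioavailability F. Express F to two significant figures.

Trapezoidal AUC_0→13 (oral capsule):
  [0→6]: (0.00+3.30)/2 × 6 = 9.9
  [6→9]: (3.30+3.18)/2 × 3 = 9.72
  [9→13]: (3.18+2.66)/2 × 4 = 11.68
  Sum = 31.3 µg/mL·hr
Tail: C_last/k_e = 2.66/0.067 = 39.701
AUC_0→∞ (oral capsule) = 31.3 + 39.701 = 71.001 µg/mL·hr
F = (AUC_ev/D_ev)/(AUC_iv/D_iv) = (71.001/250)/(85.2/250) = 0.284004/0.3408 = 0.8333

F = 0.83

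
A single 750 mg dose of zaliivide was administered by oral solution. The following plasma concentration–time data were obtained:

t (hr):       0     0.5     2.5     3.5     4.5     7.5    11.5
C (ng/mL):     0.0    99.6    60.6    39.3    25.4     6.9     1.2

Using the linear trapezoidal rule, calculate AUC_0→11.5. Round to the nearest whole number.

AUC = 332 ng/mL·hr

Trapezoidal AUC_0→11.5:
  [0→0.5]: (0.0+99.6)/2 × 0.5 = 24.9
  [0.5→2.5]: (99.6+60.6)/2 × 2 = 160.2
  [2.5→3.5]: (60.6+39.3)/2 × 1 = 49.95
  [3.5→4.5]: (39.3+25.4)/2 × 1 = 32.35
  [4.5→7.5]: (25.4+6.9)/2 × 3 = 48.45
  [7.5→11.5]: (6.9+1.2)/2 × 4 = 16.2
  Sum = 332.05 ng/mL·hr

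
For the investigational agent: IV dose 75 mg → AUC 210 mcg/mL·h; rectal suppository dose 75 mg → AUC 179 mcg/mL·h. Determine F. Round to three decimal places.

F = (AUC_ev / D_ev) / (AUC_iv / D_iv)
  = (179/75) / (210/75)
  = 2.38667 / 2.8 = 0.8524

F = 0.852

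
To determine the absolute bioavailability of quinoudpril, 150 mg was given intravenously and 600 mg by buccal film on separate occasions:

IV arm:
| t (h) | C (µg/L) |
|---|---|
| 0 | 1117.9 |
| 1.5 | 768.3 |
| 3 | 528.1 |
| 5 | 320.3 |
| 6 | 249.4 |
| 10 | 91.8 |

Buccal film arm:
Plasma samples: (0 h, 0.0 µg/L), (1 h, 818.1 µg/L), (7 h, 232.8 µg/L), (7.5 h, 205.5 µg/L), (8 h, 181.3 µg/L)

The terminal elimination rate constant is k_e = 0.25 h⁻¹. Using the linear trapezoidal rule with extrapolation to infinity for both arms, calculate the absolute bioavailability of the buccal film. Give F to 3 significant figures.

F = 0.246

Trapezoidal AUC_0→10 (IV):
  [0→1.5]: (1117.9+768.3)/2 × 1.5 = 1414.65
  [1.5→3]: (768.3+528.1)/2 × 1.5 = 972.3
  [3→5]: (528.1+320.3)/2 × 2 = 848.4
  [5→6]: (320.3+249.4)/2 × 1 = 284.85
  [6→10]: (249.4+91.8)/2 × 4 = 682.4
  Sum = 4202.6 µg/L·h
IV tail: 91.8/0.25 = 367.200; AUC_iv,0→∞ = 4202.6 + 367.200 = 4569.8 µg/L·h
Trapezoidal AUC_0→8 (buccal film):
  [0→1]: (0.0+818.1)/2 × 1 = 409.05
  [1→7]: (818.1+232.8)/2 × 6 = 3152.7
  [7→7.5]: (232.8+205.5)/2 × 0.5 = 109.575
  [7.5→8]: (205.5+181.3)/2 × 0.5 = 96.7
  Sum = 3768.025 µg/L·h
buccal film tail: 181.3/0.25 = 725.200; AUC_ev,0→∞ = 3768.025 + 725.200 = 4493.225 µg/L·h
F = (AUC_ev/D_ev)/(AUC_iv/D_iv) = (4493.225/600)/(4569.8/150) = 7.48871/30.4653 = 0.2458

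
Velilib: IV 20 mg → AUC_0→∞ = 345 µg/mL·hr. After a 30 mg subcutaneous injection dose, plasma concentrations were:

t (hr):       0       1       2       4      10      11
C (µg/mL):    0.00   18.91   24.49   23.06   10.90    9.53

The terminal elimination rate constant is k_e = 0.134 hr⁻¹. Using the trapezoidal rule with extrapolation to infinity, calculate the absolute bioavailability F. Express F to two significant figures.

Trapezoidal AUC_0→11 (subcutaneous injection):
  [0→1]: (0.00+18.91)/2 × 1 = 9.455
  [1→2]: (18.91+24.49)/2 × 1 = 21.7
  [2→4]: (24.49+23.06)/2 × 2 = 47.55
  [4→10]: (23.06+10.90)/2 × 6 = 101.88
  [10→11]: (10.90+9.53)/2 × 1 = 10.215
  Sum = 190.8 µg/mL·hr
Tail: C_last/k_e = 9.53/0.134 = 71.119
AUC_0→∞ (subcutaneous injection) = 190.8 + 71.119 = 261.919 µg/mL·hr
F = (AUC_ev/D_ev)/(AUC_iv/D_iv) = (261.919/30)/(345/20) = 8.73063/17.25 = 0.5061

F = 0.51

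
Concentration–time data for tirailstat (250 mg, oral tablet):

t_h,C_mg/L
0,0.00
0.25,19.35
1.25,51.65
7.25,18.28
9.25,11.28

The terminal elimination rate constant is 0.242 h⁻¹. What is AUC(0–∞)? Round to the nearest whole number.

AUC = 324 mg/L·h

Trapezoidal AUC_0→9.25:
  [0→0.25]: (0.00+19.35)/2 × 0.25 = 2.41875
  [0.25→1.25]: (19.35+51.65)/2 × 1 = 35.5
  [1.25→7.25]: (51.65+18.28)/2 × 6 = 209.79
  [7.25→9.25]: (18.28+11.28)/2 × 2 = 29.56
  Sum = 277.26875 mg/L·h
Extrapolated tail: C_last / k_e = 11.28 / 0.242 = 46.612
AUC_0→∞ = 277.26875 + 46.612 = 323.88075 mg/L·h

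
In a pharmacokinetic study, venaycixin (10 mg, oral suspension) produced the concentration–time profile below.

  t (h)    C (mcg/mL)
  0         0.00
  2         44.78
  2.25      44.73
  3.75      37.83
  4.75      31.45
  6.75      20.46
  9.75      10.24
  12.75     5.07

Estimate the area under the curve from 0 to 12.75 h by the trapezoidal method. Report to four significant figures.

AUC = 273.5 mcg/mL·h

Trapezoidal AUC_0→12.75:
  [0→2]: (0.00+44.78)/2 × 2 = 44.78
  [2→2.25]: (44.78+44.73)/2 × 0.25 = 11.18875
  [2.25→3.75]: (44.73+37.83)/2 × 1.5 = 61.92
  [3.75→4.75]: (37.83+31.45)/2 × 1 = 34.64
  [4.75→6.75]: (31.45+20.46)/2 × 2 = 51.91
  [6.75→9.75]: (20.46+10.24)/2 × 3 = 46.05
  [9.75→12.75]: (10.24+5.07)/2 × 3 = 22.965
  Sum = 273.45375 mcg/mL·h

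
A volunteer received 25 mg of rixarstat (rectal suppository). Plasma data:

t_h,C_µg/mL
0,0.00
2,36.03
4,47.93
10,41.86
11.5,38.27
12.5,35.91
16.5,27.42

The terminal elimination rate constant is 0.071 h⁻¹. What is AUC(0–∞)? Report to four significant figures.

Trapezoidal AUC_0→16.5:
  [0→2]: (0.00+36.03)/2 × 2 = 36.03
  [2→4]: (36.03+47.93)/2 × 2 = 83.96
  [4→10]: (47.93+41.86)/2 × 6 = 269.37
  [10→11.5]: (41.86+38.27)/2 × 1.5 = 60.0975
  [11.5→12.5]: (38.27+35.91)/2 × 1 = 37.09
  [12.5→16.5]: (35.91+27.42)/2 × 4 = 126.66
  Sum = 613.2075 µg/mL·h
Extrapolated tail: C_last / k_e = 27.42 / 0.071 = 386.197
AUC_0→∞ = 613.2075 + 386.197 = 999.4045 µg/mL·h

AUC = 999.4 µg/mL·h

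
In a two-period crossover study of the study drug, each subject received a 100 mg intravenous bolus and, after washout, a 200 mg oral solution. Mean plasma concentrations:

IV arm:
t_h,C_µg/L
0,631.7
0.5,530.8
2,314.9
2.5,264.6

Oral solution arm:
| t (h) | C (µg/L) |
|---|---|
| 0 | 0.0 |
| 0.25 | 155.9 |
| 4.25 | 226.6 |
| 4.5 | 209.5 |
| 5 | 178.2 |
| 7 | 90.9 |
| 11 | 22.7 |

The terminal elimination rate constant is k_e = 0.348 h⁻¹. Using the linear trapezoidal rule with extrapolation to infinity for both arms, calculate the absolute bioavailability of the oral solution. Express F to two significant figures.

Trapezoidal AUC_0→2.5 (IV):
  [0→0.5]: (631.7+530.8)/2 × 0.5 = 290.625
  [0.5→2]: (530.8+314.9)/2 × 1.5 = 634.275
  [2→2.5]: (314.9+264.6)/2 × 0.5 = 144.875
  Sum = 1069.775 µg/L·h
IV tail: 264.6/0.348 = 760.345; AUC_iv,0→∞ = 1069.775 + 760.345 = 1830.12 µg/L·h
Trapezoidal AUC_0→11 (oral solution):
  [0→0.25]: (0.0+155.9)/2 × 0.25 = 19.4875
  [0.25→4.25]: (155.9+226.6)/2 × 4 = 765.0
  [4.25→4.5]: (226.6+209.5)/2 × 0.25 = 54.5125
  [4.5→5]: (209.5+178.2)/2 × 0.5 = 96.925
  [5→7]: (178.2+90.9)/2 × 2 = 269.1
  [7→11]: (90.9+22.7)/2 × 4 = 227.2
  Sum = 1432.225 µg/L·h
oral solution tail: 22.7/0.348 = 65.230; AUC_ev,0→∞ = 1432.225 + 65.230 = 1497.455 µg/L·h
F = (AUC_ev/D_ev)/(AUC_iv/D_iv) = (1497.455/200)/(1830.12/100) = 7.487275/18.3012 = 0.4091

F = 0.41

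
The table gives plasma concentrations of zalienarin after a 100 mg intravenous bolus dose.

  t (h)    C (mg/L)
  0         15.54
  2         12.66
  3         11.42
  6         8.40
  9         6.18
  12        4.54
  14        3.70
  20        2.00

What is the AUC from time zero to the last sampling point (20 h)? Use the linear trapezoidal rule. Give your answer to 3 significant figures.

Trapezoidal AUC_0→20:
  [0→2]: (15.54+12.66)/2 × 2 = 28.2
  [2→3]: (12.66+11.42)/2 × 1 = 12.04
  [3→6]: (11.42+8.40)/2 × 3 = 29.73
  [6→9]: (8.40+6.18)/2 × 3 = 21.87
  [9→12]: (6.18+4.54)/2 × 3 = 16.08
  [12→14]: (4.54+3.70)/2 × 2 = 8.24
  [14→20]: (3.70+2.00)/2 × 6 = 17.1
  Sum = 133.26 mg/L·h

AUC = 133 mg/L·h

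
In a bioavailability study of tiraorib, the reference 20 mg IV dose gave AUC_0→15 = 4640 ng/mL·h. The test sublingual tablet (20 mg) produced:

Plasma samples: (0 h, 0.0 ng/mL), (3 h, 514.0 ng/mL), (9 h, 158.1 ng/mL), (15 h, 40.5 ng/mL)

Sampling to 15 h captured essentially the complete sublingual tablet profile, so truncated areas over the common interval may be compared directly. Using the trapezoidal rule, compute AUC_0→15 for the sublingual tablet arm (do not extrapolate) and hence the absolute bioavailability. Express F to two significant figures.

Trapezoidal AUC_0→15 (sublingual tablet):
  [0→3]: (0.0+514.0)/2 × 3 = 771.0
  [3→9]: (514.0+158.1)/2 × 6 = 2016.3
  [9→15]: (158.1+40.5)/2 × 6 = 595.8
  Sum = 3383.1 ng/mL·h
F = (AUC_ev/D_ev)/(AUC_iv/D_iv) = (3383.1/20)/(4640/20) = 169.155/232 = 0.7291

F = 0.73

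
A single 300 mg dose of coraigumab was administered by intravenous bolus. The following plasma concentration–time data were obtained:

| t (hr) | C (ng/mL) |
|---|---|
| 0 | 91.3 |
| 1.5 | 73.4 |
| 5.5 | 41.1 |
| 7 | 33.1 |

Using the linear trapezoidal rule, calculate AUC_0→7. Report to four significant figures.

Trapezoidal AUC_0→7:
  [0→1.5]: (91.3+73.4)/2 × 1.5 = 123.525
  [1.5→5.5]: (73.4+41.1)/2 × 4 = 229.0
  [5.5→7]: (41.1+33.1)/2 × 1.5 = 55.65
  Sum = 408.175 ng/mL·hr

AUC = 408.2 ng/mL·hr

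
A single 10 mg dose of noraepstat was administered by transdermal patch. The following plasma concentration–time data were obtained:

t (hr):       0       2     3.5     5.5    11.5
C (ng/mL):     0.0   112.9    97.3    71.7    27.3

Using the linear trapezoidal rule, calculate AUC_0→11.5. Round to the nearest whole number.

AUC = 737 ng/mL·hr

Trapezoidal AUC_0→11.5:
  [0→2]: (0.0+112.9)/2 × 2 = 112.9
  [2→3.5]: (112.9+97.3)/2 × 1.5 = 157.65
  [3.5→5.5]: (97.3+71.7)/2 × 2 = 169.0
  [5.5→11.5]: (71.7+27.3)/2 × 6 = 297.0
  Sum = 736.55 ng/mL·hr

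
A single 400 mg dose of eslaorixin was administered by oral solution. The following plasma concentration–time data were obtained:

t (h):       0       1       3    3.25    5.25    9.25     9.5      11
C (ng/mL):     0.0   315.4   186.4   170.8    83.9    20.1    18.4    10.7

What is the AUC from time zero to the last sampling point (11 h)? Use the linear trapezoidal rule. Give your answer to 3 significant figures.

AUC = 1190 ng/mL·h

Trapezoidal AUC_0→11:
  [0→1]: (0.0+315.4)/2 × 1 = 157.7
  [1→3]: (315.4+186.4)/2 × 2 = 501.8
  [3→3.25]: (186.4+170.8)/2 × 0.25 = 44.65
  [3.25→5.25]: (170.8+83.9)/2 × 2 = 254.7
  [5.25→9.25]: (83.9+20.1)/2 × 4 = 208.0
  [9.25→9.5]: (20.1+18.4)/2 × 0.25 = 4.8125
  [9.5→11]: (18.4+10.7)/2 × 1.5 = 21.825
  Sum = 1193.4875 ng/mL·h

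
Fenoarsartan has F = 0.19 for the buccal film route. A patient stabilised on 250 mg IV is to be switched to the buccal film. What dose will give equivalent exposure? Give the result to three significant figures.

For equal systemic exposure: F × D_ev = D_iv
D_ev = D_iv / F = 250 / 0.19 = 1315.79 mg

D_buccal = 1320 mg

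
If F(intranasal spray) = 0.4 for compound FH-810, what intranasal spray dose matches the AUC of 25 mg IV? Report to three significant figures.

For equal systemic exposure: F × D_ev = D_iv
D_ev = D_iv / F = 25 / 0.4 = 62.5 mg

D_intranasal = 62.5 mg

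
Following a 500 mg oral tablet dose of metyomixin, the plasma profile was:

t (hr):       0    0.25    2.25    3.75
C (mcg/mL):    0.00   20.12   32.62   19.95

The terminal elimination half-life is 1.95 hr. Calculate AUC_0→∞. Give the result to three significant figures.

AUC = 151 mcg/mL·hr

Trapezoidal AUC_0→3.75:
  [0→0.25]: (0.00+20.12)/2 × 0.25 = 2.515
  [0.25→2.25]: (20.12+32.62)/2 × 2 = 52.74
  [2.25→3.75]: (32.62+19.95)/2 × 1.5 = 39.4275
  Sum = 94.6825 mcg/mL·hr
k_e = ln2 / t½ = 0.693147 / 1.95 = 0.3555 hr^-1
Extrapolated tail: C_last / k_e = 19.95 / 0.3555 = 56.118
AUC_0→∞ = 94.6825 + 56.118 = 150.8005 mcg/mL·hr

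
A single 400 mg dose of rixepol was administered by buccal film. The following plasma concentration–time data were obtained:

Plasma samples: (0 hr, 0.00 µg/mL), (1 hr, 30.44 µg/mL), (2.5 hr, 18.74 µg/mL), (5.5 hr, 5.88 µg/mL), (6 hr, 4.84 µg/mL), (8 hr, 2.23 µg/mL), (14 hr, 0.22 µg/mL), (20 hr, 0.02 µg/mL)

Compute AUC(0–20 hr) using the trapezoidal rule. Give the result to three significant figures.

AUC = 107 µg/mL·hr

Trapezoidal AUC_0→20:
  [0→1]: (0.00+30.44)/2 × 1 = 15.22
  [1→2.5]: (30.44+18.74)/2 × 1.5 = 36.885
  [2.5→5.5]: (18.74+5.88)/2 × 3 = 36.93
  [5.5→6]: (5.88+4.84)/2 × 0.5 = 2.68
  [6→8]: (4.84+2.23)/2 × 2 = 7.07
  [8→14]: (2.23+0.22)/2 × 6 = 7.35
  [14→20]: (0.22+0.02)/2 × 6 = 0.72
  Sum = 106.855 µg/mL·hr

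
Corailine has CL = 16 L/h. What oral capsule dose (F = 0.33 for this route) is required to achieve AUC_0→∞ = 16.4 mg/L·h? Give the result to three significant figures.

Dose = CL × AUC_0→∞ / F
     = 16 × 16.4 / 0.33 = 795.152 mg

Dose = 795 mg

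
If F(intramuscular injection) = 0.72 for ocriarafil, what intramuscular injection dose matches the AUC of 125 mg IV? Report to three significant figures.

D_intramuscular = 174 mg

For equal systemic exposure: F × D_ev = D_iv
D_ev = D_iv / F = 125 / 0.72 = 173.611 mg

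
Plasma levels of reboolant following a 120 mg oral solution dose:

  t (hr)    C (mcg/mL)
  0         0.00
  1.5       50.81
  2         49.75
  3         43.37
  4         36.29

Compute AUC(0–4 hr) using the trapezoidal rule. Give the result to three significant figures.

AUC = 150 mcg/mL·hr

Trapezoidal AUC_0→4:
  [0→1.5]: (0.00+50.81)/2 × 1.5 = 38.1075
  [1.5→2]: (50.81+49.75)/2 × 0.5 = 25.14
  [2→3]: (49.75+43.37)/2 × 1 = 46.56
  [3→4]: (43.37+36.29)/2 × 1 = 39.83
  Sum = 149.6375 mcg/mL·hr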